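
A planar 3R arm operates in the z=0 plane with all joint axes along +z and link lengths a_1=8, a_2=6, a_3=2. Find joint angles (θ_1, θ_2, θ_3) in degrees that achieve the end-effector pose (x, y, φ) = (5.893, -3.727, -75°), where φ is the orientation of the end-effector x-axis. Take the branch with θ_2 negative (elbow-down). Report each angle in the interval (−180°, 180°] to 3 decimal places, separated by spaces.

wrist centre = target − a_3·(cos φ, sin φ) = (5.3754, -1.7951)
cos θ_2 = (32.1171−8²−6²)/(2·8·6) = -0.7071; θ_2 = -135.0006° (elbow-down)
β = atan2(-1.7951,5.3754) = -18.4672°; ψ = atan2(-4.2426,3.7573) = -48.4714°
θ_1 = β − ψ = 30.0042°
θ_3 = φ − θ_1 − θ_2 = 29.9964° (wrapped to (-180°,180°])

30.004 -135.001 29.996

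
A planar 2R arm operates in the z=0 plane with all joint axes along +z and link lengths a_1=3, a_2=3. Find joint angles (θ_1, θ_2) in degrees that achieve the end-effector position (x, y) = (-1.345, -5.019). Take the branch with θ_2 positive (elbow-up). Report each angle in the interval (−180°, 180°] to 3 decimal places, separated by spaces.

-135.003 60.002

cos θ_2 = (26.9994−3²−3²)/(2·3·3) = 0.5000; θ_2 = 60.0023° (elbow-up)
β = atan2(-5.0190,-1.3450) = -105.0017°; ψ = atan2(2.5981,4.4999) = 30.0011°
θ_1 = β − ψ = -135.0029°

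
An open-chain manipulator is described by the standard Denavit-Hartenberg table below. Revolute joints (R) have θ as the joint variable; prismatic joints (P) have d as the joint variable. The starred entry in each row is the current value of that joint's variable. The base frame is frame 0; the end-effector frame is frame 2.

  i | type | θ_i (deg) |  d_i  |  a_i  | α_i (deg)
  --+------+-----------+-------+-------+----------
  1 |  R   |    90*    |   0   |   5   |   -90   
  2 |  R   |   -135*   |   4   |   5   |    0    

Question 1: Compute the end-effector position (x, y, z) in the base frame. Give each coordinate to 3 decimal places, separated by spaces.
-4.000 1.464 3.536

after link 1: o_1 = (0.0000, 5.0000, 0.0000)
after link 2: o_2 = (-4.0000, 1.4645, 3.5355)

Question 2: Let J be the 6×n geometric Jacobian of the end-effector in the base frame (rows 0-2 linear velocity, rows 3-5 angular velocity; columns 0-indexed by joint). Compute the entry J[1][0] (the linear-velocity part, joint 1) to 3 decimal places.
axis z_0 = ẑ; lever o_n−o_0 = (-4.0000,1.4645,3.5355)
cross product → J_v[:, 0] = (-1.4645,-4.0000,0.0000)
J_ω[:, 0] = z_0
entry J[1][0] = -4.0000

-4.000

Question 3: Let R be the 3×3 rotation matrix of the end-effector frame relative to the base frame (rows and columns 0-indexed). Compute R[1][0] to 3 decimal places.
End-effector x-axis (col 0 of R) = (0.0000,-0.7071,0.7071)
R[1][0] = -0.7071

-0.707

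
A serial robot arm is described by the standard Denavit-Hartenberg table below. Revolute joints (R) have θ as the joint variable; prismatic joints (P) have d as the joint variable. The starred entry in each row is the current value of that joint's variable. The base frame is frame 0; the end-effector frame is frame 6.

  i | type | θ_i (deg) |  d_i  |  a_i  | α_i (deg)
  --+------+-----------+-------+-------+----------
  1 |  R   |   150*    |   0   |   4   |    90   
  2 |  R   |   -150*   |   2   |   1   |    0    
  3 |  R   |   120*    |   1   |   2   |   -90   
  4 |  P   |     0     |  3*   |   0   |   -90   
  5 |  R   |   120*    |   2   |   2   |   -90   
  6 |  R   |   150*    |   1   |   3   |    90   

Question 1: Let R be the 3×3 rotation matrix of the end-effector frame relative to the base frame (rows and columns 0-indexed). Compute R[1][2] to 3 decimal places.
0.533

End-effector z-axis (col 2 of R) = (0.8080,0.5335,-0.2500)
R[1][2] = 0.5335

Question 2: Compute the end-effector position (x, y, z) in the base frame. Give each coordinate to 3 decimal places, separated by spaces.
after link 1: o_1 = (-3.4641, 2.0000, 0.0000)
after link 2: o_2 = (-1.7141, 3.2990, -0.5000)
after link 3: o_3 = (-2.7141, 5.0311, -1.5000)
after link 4: o_4 = (-4.0131, 5.7811, 1.0981)
after link 5: o_5 = (-3.5131, 3.1830, 0.0981)
after link 6: o_6 = (-4.2787, 5.3571, 2.2631)

-4.279 5.357 2.263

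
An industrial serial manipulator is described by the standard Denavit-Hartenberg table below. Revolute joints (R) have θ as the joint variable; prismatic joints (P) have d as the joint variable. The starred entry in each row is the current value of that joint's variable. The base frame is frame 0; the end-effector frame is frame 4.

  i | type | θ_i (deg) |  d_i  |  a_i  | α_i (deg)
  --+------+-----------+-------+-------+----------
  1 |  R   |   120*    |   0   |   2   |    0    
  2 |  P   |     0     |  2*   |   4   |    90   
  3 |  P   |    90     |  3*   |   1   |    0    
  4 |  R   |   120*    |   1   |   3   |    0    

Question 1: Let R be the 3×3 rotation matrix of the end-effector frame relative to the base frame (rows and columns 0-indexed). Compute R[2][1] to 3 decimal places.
End-effector y-axis (col 1 of R) = (-0.2500,0.4330,-0.8660)
R[2][1] = -0.8660

-0.866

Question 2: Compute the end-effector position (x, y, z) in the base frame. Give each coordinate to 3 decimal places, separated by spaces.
1.763 4.946 1.500

after link 1: o_1 = (-1.0000, 1.7321, 0.0000)
after link 2: o_2 = (-3.0000, 5.1962, 2.0000)
after link 3: o_3 = (-0.4019, 6.6962, 3.0000)
after link 4: o_4 = (1.7631, 4.9462, 1.5000)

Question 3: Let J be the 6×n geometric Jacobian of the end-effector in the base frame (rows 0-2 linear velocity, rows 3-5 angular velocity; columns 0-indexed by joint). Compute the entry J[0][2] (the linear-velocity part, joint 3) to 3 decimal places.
prismatic axis z_2 = (0.8660,0.5000,0.0000)
J_v[:, 2] = z_2; J_ω[:, 2] = (0,0,0)
entry J[0][2] = 0.8660

0.866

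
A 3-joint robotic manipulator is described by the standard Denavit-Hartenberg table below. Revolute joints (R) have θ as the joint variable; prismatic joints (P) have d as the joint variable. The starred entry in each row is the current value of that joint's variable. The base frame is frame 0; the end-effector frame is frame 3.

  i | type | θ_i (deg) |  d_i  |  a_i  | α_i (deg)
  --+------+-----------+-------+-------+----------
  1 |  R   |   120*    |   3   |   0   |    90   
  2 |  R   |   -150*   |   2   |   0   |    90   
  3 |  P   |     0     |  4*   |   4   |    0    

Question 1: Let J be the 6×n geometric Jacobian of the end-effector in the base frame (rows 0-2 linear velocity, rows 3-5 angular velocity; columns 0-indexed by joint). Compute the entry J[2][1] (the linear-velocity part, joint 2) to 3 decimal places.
axis z_1 = (0.8660,0.5000,0.0000); lever o_n−o_1 = (4.4641,-3.7321,1.4641)
cross product → J_v[:, 1] = (0.7321,-1.2679,-5.4641)
J_ω[:, 1] = z_1
entry J[2][1] = -5.4641

-5.464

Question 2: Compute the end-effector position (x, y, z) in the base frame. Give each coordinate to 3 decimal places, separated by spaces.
4.464 -3.732 4.464

after link 1: o_1 = (0.0000, 0.0000, 3.0000)
after link 2: o_2 = (1.7321, 1.0000, 3.0000)
after link 3: o_3 = (4.4641, -3.7321, 4.4641)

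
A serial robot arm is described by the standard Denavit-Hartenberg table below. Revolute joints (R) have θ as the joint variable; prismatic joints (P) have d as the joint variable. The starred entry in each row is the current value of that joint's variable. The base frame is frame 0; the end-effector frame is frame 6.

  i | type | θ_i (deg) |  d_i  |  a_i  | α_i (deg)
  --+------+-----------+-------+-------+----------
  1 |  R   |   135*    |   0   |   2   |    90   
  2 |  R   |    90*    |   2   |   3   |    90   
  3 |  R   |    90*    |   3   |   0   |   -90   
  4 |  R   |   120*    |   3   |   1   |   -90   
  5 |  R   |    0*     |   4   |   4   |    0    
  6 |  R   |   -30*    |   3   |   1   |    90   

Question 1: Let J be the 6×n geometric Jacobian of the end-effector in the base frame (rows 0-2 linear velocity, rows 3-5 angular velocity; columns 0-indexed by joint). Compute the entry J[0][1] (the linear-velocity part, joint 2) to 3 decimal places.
axis z_1 = (0.7071,0.7071,0.0000); lever o_n−o_1 = (-5.9503,-3.9423,-0.5000)
cross product → J_v[:, 1] = (-0.3536,0.3536,1.4199)
J_ω[:, 1] = z_1
entry J[0][1] = -0.3536

-0.354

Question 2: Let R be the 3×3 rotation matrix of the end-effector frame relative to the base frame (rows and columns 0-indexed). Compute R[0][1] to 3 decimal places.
End-effector y-axis (col 1 of R) = (-0.9659,-0.2588,-0.0000)
R[0][1] = -0.9659

-0.966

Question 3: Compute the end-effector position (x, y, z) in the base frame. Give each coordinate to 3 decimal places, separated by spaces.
after link 1: o_1 = (-1.4142, 1.4142, 0.0000)
after link 2: o_2 = (-0.0000, 2.8284, 3.0000)
after link 3: o_3 = (-2.1213, 4.9497, 3.0000)
after link 4: o_4 = (-1.8625, 3.9838, -0.0000)
after link 5: o_5 = (-4.6909, -0.9152, -0.0000)
after link 6: o_6 = (-7.3646, -2.5281, -0.5000)

-7.365 -2.528 -0.500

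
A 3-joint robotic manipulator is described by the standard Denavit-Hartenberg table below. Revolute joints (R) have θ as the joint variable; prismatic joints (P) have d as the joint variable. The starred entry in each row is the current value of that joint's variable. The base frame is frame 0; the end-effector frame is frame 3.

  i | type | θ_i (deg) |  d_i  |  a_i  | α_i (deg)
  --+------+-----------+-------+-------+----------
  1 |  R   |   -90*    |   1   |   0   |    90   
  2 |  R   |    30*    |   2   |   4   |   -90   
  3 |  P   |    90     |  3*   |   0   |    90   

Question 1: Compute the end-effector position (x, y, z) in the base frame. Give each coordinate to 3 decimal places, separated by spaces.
-2.000 -1.964 5.598

after link 1: o_1 = (0.0000, 0.0000, 1.0000)
after link 2: o_2 = (-2.0000, -3.4641, 3.0000)
after link 3: o_3 = (-2.0000, -1.9641, 5.5981)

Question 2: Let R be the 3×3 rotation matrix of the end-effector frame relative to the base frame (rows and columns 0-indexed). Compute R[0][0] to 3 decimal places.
1.000

End-effector x-axis (col 0 of R) = (1.0000,0.0000,0.0000)
R[0][0] = 1.0000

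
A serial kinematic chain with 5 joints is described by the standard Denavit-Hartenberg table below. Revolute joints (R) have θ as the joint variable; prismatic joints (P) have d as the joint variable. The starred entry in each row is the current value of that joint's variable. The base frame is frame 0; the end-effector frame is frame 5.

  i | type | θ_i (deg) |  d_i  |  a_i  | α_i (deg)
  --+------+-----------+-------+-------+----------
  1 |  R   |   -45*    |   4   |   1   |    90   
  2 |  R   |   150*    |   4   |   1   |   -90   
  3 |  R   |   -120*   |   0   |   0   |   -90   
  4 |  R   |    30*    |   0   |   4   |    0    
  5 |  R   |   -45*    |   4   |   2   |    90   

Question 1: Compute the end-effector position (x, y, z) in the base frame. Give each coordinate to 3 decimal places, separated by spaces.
after link 1: o_1 = (0.7071, -0.7071, 4.0000)
after link 2: o_2 = (-2.7337, -2.9232, 4.5000)
after link 3: o_3 = (-2.7337, -2.9232, 4.5000)
after link 4: o_4 = (-3.0872, -6.8122, 5.3660)
after link 5: o_5 = (-7.3973, -7.6966, 6.1668)

-7.397 -7.697 6.167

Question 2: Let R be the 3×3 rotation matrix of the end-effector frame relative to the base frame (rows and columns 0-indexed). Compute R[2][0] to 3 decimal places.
End-effector x-axis (col 0 of R) = (-0.3873,-0.7958,-0.4656)
R[2][0] = -0.4656

-0.466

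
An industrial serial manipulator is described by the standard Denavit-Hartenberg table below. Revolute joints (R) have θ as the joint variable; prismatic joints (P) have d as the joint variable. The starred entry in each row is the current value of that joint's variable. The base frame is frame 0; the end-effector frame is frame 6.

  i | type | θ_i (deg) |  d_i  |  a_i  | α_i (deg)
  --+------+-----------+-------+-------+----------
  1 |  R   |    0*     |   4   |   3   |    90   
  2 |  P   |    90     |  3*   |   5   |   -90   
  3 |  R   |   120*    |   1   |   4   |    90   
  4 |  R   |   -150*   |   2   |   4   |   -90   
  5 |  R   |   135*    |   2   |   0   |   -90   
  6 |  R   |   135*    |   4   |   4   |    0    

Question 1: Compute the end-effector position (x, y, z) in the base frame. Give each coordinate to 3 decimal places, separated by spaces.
after link 1: o_1 = (3.0000, 0.0000, 4.0000)
after link 2: o_2 = (3.0000, -3.0000, 9.0000)
after link 3: o_3 = (2.0000, 0.4641, 7.0000)
after link 4: o_4 = (4.0000, -1.5359, 10.4641)
after link 5: o_5 = (5.7321, -0.6699, 9.9641)
after link 6: o_6 = (2.8683, 1.1409, 14.4940)

2.868 1.141 14.494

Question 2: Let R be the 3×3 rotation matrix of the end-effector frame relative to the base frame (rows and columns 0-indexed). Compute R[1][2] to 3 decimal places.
End-effector z-axis (col 2 of R) = (-0.3536,0.8839,0.3062)
R[1][2] = 0.8839

0.884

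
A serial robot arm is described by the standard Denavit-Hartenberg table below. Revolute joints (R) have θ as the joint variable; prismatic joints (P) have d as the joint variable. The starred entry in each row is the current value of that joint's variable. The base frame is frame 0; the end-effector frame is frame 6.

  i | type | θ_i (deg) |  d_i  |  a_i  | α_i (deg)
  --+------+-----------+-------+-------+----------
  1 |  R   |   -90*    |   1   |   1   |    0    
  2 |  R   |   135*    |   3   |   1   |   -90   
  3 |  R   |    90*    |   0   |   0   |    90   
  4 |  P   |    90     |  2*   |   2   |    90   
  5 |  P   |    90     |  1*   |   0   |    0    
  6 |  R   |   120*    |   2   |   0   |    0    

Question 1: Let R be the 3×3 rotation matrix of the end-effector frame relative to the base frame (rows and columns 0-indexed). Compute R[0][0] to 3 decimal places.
End-effector x-axis (col 0 of R) = (0.2588,-0.9659,-0.0000)
R[0][0] = 0.2588

0.259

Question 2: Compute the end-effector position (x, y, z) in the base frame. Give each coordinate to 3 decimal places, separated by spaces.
after link 1: o_1 = (0.0000, -1.0000, 1.0000)
after link 2: o_2 = (0.7071, -0.2929, 4.0000)
after link 3: o_3 = (0.7071, -0.2929, 4.0000)
after link 4: o_4 = (0.7071, 2.5355, 4.0000)
after link 5: o_5 = (0.7071, 2.5355, 3.0000)
after link 6: o_6 = (0.7071, 2.5355, 1.0000)

0.707 2.536 1.000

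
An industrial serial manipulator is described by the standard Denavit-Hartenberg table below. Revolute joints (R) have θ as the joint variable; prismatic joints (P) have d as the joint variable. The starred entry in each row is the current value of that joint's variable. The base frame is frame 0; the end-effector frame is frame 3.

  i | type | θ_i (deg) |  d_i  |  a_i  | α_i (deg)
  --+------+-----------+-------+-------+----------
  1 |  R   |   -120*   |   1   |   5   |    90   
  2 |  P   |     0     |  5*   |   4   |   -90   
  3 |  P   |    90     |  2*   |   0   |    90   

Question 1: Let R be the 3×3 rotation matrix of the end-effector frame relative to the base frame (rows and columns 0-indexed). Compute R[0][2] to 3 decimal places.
End-effector z-axis (col 2 of R) = (-0.5000,-0.8660,0.0000)
R[0][2] = -0.5000

-0.500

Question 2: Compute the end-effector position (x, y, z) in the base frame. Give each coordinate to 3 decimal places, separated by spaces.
after link 1: o_1 = (-2.5000, -4.3301, 1.0000)
after link 2: o_2 = (-8.8301, -5.2942, 1.0000)
after link 3: o_3 = (-8.8301, -5.2942, 3.0000)

-8.830 -5.294 3.000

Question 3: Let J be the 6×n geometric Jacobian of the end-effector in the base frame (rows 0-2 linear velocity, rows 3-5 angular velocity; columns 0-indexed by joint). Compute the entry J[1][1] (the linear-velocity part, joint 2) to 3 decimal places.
prismatic axis z_1 = (-0.8660,0.5000,0.0000)
J_v[:, 1] = z_1; J_ω[:, 1] = (0,0,0)
entry J[1][1] = 0.5000

0.500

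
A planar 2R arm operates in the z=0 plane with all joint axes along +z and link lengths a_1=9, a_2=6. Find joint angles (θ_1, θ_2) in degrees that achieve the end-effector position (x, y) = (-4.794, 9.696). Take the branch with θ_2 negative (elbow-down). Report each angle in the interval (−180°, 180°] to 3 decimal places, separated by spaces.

150.000 -90.003

cos θ_2 = (116.9949−9²−6²)/(2·9·6) = -0.0000; θ_2 = -90.0027° (elbow-down)
β = atan2(9.6960,-4.7940) = 116.3092°; ψ = atan2(-6.0000,8.9997) = -33.6909°
θ_1 = β − ψ = 150.0001°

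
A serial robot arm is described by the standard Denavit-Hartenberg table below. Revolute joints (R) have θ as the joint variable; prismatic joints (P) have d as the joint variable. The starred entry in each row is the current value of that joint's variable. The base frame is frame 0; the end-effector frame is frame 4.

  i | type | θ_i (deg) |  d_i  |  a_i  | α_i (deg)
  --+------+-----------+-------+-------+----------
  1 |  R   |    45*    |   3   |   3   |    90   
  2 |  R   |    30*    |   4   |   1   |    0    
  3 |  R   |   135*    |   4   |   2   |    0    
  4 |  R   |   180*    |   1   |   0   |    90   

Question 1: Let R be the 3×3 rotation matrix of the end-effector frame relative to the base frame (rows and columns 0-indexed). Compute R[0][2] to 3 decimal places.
End-effector z-axis (col 2 of R) = (-0.1830,-0.1830,-0.9659)
R[0][2] = -0.1830

-0.183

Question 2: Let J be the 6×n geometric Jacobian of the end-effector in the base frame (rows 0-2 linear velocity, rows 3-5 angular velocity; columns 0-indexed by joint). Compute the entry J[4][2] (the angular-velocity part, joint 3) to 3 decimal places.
axis z_2 = (0.7071,-0.7071,0.0000); lever o_n−o_2 = (2.1695,-4.9016,0.5176)
cross product → J_v[:, 2] = (-0.3660,-0.3660,-1.9319)
J_ω[:, 2] = z_2
entry J[4][2] = -0.7071

-0.707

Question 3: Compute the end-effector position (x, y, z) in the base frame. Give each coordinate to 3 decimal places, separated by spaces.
7.732 -4.996 4.018

after link 1: o_1 = (2.1213, 2.1213, 3.0000)
after link 2: o_2 = (5.5621, -0.0947, 3.5000)
after link 3: o_3 = (7.0245, -4.2892, 4.0176)
after link 4: o_4 = (7.7316, -4.9963, 4.0176)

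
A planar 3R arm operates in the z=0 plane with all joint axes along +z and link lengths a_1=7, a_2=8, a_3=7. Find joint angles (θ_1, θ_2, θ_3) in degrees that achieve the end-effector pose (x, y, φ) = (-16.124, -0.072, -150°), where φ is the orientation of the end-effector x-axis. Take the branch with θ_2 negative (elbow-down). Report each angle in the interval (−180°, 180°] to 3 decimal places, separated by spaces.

-149.997 -90.004 90.001

wrist centre = target − a_3·(cos φ, sin φ) = (-10.0618, 3.4280)
cos θ_2 = (112.9914−7²−8²)/(2·7·8) = -0.0001; θ_2 = -90.0044° (elbow-down)
β = atan2(3.4280,-10.0618) = 161.1863°; ψ = atan2(-8.0000,6.9994) = -48.8166°
θ_1 = β − ψ = 210.0029°
θ_3 = φ − θ_1 − θ_2 = 90.0015° (wrapped to (-180°,180°])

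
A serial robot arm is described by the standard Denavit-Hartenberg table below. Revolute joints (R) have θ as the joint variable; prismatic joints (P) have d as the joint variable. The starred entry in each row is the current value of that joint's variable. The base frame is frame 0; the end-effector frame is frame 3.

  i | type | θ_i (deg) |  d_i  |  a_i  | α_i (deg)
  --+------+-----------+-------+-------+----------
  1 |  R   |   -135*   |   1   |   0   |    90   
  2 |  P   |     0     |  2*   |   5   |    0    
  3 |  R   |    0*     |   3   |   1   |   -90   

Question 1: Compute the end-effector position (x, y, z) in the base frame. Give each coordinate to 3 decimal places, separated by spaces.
-7.778 -0.707 1.000

after link 1: o_1 = (0.0000, 0.0000, 1.0000)
after link 2: o_2 = (-4.9497, -2.1213, 1.0000)
after link 3: o_3 = (-7.7782, -0.7071, 1.0000)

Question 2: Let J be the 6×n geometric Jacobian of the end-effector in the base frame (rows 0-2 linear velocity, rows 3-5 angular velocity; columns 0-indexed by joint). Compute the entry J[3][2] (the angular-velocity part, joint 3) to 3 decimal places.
-0.707

axis z_2 = (-0.7071,0.7071,0.0000); lever o_n−o_2 = (-2.8284,1.4142,0.0000)
cross product → J_v[:, 2] = (0.0000,-0.0000,1.0000)
J_ω[:, 2] = z_2
entry J[3][2] = -0.7071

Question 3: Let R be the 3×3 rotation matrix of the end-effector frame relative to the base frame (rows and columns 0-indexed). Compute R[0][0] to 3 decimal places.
End-effector x-axis (col 0 of R) = (-0.7071,-0.7071,0.0000)
R[0][0] = -0.7071

-0.707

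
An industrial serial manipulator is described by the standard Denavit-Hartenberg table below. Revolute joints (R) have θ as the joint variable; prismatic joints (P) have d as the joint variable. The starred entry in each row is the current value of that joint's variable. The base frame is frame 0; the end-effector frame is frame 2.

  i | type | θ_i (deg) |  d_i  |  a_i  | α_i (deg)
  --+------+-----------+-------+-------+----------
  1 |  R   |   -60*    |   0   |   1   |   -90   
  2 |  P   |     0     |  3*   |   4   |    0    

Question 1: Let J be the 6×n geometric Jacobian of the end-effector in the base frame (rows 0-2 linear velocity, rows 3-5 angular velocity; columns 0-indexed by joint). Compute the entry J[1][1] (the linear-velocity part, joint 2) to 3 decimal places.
prismatic axis z_1 = (0.8660,0.5000,0.0000)
J_v[:, 1] = z_1; J_ω[:, 1] = (0,0,0)
entry J[1][1] = 0.5000

0.500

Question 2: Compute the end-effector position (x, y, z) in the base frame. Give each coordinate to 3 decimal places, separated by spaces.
after link 1: o_1 = (0.5000, -0.8660, 0.0000)
after link 2: o_2 = (5.0981, -2.8301, 0.0000)

5.098 -2.830 0.000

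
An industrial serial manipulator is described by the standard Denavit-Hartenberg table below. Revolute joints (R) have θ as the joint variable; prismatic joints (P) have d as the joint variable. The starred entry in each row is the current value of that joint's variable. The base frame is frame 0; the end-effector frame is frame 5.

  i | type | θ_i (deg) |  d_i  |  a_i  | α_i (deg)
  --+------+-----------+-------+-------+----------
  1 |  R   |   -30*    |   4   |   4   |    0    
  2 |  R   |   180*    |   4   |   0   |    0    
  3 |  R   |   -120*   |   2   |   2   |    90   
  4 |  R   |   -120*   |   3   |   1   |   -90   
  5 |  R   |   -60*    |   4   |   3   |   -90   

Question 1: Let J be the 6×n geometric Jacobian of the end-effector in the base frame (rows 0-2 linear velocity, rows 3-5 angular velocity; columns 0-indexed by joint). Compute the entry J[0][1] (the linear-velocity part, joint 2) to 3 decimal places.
axis z_1 = (0.0000,0.0000,1.0000); lever o_n−o_1 = (6.4486,-2.7410,1.8349)
cross product → J_v[:, 1] = (2.7410,6.4486,-0.0000)
J_ω[:, 1] = z_1
entry J[0][1] = 2.7410

2.741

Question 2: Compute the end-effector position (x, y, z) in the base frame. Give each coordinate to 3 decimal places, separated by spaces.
9.913 -4.741 5.835

after link 1: o_1 = (3.4641, -2.0000, 4.0000)
after link 2: o_2 = (3.4641, -2.0000, 8.0000)
after link 3: o_3 = (5.1962, -1.0000, 10.0000)
after link 4: o_4 = (6.2631, -3.8481, 9.1340)
after link 5: o_5 = (9.9127, -4.7410, 5.8349)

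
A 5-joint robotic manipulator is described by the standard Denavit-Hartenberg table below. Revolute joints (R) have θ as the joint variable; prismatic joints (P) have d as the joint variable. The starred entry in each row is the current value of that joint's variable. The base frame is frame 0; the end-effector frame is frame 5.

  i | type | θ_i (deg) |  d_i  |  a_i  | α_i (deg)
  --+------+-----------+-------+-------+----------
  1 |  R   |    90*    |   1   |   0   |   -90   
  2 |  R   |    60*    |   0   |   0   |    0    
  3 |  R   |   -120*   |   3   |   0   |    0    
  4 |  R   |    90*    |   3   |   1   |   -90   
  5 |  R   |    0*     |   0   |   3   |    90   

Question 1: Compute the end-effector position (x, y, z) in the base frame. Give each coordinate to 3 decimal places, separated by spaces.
-6.000 3.464 -1.000

after link 1: o_1 = (0.0000, 0.0000, 1.0000)
after link 2: o_2 = (0.0000, 0.0000, 1.0000)
after link 3: o_3 = (-3.0000, 0.0000, 1.0000)
after link 4: o_4 = (-6.0000, 0.8660, 0.5000)
after link 5: o_5 = (-6.0000, 3.4641, -1.0000)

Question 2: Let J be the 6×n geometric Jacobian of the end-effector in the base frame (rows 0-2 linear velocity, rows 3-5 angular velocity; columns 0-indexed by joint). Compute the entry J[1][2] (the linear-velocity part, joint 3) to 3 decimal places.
-2.000

axis z_2 = (-1.0000,0.0000,0.0000); lever o_n−o_2 = (-6.0000,3.4641,-2.0000)
cross product → J_v[:, 2] = (-0.0000,-2.0000,-3.4641)
J_ω[:, 2] = z_2
entry J[1][2] = -2.0000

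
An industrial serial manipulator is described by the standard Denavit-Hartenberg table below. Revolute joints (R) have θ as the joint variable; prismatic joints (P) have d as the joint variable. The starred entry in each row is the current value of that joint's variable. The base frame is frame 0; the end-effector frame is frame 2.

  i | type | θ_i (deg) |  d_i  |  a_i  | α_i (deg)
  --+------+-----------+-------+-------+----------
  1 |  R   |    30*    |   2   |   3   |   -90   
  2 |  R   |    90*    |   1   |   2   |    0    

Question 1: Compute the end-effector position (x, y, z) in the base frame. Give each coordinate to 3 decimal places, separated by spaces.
after link 1: o_1 = (2.5981, 1.5000, 2.0000)
after link 2: o_2 = (2.0981, 2.3660, 0.0000)

2.098 2.366 0.000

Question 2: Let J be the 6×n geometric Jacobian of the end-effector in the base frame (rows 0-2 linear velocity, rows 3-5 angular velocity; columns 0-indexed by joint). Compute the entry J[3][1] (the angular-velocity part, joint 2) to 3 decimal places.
-0.500

axis z_1 = (-0.5000,0.8660,0.0000); lever o_n−o_1 = (-0.5000,0.8660,-2.0000)
cross product → J_v[:, 1] = (-1.7321,-1.0000,-0.0000)
J_ω[:, 1] = z_1
entry J[3][1] = -0.5000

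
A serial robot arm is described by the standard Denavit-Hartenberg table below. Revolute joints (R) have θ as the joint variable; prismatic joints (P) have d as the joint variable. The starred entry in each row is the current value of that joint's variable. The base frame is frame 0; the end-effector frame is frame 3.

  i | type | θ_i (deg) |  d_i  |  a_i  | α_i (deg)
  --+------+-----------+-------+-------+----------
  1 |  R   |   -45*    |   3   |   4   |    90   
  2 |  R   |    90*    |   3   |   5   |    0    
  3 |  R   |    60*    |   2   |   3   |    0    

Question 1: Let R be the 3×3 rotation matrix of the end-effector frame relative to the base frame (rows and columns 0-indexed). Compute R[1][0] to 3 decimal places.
0.612

End-effector x-axis (col 0 of R) = (-0.6124,0.6124,0.5000)
R[1][0] = 0.6124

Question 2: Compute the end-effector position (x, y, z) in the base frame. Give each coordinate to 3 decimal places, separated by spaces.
-2.544 -4.527 9.500

after link 1: o_1 = (2.8284, -2.8284, 3.0000)
after link 2: o_2 = (0.7071, -4.9497, 8.0000)
after link 3: o_3 = (-2.5442, -4.5268, 9.5000)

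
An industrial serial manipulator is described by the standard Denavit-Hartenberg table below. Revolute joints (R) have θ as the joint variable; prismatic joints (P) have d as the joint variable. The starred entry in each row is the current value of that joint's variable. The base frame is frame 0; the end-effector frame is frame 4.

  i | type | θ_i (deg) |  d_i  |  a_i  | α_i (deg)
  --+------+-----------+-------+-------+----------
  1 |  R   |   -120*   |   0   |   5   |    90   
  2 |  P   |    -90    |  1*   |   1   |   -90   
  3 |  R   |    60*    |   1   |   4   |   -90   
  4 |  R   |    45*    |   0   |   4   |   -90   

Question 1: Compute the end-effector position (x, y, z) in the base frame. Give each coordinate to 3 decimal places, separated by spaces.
2.670 -5.203 -4.414

after link 1: o_1 = (-2.5000, -4.3301, 0.0000)
after link 2: o_2 = (-3.3660, -3.8301, -1.0000)
after link 3: o_3 = (-0.8660, -6.4282, -3.0000)
after link 4: o_4 = (2.6695, -5.2035, -4.4142)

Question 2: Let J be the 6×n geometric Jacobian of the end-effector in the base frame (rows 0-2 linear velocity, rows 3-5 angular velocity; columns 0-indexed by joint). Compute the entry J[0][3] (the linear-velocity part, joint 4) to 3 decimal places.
axis z_3 = (0.4330,-0.2500,0.8660); lever o_n−o_3 = (3.5355,1.2247,-1.4142)
cross product → J_v[:, 3] = (-0.7071,3.6742,1.4142)
J_ω[:, 3] = z_3
entry J[0][3] = -0.7071

-0.707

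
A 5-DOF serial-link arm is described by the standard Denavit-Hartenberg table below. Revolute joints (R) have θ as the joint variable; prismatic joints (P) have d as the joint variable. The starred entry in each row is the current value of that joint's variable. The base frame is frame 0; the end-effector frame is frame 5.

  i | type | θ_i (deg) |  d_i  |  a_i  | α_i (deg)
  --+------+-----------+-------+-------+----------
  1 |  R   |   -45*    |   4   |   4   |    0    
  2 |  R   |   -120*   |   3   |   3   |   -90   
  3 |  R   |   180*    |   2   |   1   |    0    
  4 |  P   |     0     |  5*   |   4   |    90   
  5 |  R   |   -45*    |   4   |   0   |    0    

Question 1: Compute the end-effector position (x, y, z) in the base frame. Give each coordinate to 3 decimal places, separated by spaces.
after link 1: o_1 = (2.8284, -2.8284, 4.0000)
after link 2: o_2 = (-0.0694, -3.6049, 7.0000)
after link 3: o_3 = (1.4142, -5.2779, 7.0000)
after link 4: o_4 = (6.5720, -9.0723, 7.0000)
after link 5: o_5 = (6.5720, -9.0723, 3.0000)

6.572 -9.072 3.000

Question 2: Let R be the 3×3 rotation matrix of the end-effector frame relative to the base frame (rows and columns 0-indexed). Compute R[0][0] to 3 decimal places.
0.500

End-effector x-axis (col 0 of R) = (0.5000,0.8660,-0.0000)
R[0][0] = 0.5000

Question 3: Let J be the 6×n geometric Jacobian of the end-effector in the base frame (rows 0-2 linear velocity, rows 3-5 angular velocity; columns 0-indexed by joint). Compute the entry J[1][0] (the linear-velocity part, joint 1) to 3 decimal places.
6.572

axis z_0 = ẑ; lever o_n−o_0 = (6.5720,-9.0723,3.0000)
cross product → J_v[:, 0] = (9.0723,6.5720,-0.0000)
J_ω[:, 0] = z_0
entry J[1][0] = 6.5720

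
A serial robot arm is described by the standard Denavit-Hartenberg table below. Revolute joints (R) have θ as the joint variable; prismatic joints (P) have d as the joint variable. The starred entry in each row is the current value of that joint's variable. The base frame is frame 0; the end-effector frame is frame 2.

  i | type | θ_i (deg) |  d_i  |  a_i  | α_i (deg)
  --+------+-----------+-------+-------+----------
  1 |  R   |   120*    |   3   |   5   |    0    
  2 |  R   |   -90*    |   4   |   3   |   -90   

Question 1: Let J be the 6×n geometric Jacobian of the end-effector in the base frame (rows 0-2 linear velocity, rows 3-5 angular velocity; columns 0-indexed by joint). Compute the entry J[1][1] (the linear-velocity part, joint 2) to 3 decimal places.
axis z_1 = (0.0000,0.0000,1.0000); lever o_n−o_1 = (2.5981,1.5000,4.0000)
cross product → J_v[:, 1] = (-1.5000,2.5981,0.0000)
J_ω[:, 1] = z_1
entry J[1][1] = 2.5981

2.598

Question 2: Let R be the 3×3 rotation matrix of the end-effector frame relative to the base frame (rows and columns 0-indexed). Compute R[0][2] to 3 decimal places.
End-effector z-axis (col 2 of R) = (-0.5000,0.8660,0.0000)
R[0][2] = -0.5000

-0.500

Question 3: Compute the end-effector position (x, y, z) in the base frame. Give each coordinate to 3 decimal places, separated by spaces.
0.098 5.830 7.000

after link 1: o_1 = (-2.5000, 4.3301, 3.0000)
after link 2: o_2 = (0.0981, 5.8301, 7.0000)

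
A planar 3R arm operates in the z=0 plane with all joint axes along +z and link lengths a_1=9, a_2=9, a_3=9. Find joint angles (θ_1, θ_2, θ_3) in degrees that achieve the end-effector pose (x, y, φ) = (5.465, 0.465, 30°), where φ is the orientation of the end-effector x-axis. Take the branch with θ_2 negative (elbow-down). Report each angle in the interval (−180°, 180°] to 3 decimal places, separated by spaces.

wrist centre = target − a_3·(cos φ, sin φ) = (-2.3292, -4.0350)
cos θ_2 = (21.7065−9²−9²)/(2·9·9) = -0.8660; θ_2 = -149.9981° (elbow-down)
β = atan2(-4.0350,-2.3292) = -119.9960°; ψ = atan2(-4.5003,1.2059) = -74.9991°
θ_1 = β − ψ = -44.9969°
θ_3 = φ − θ_1 − θ_2 = -135.0050° (wrapped to (-180°,180°])

-44.997 -149.998 -135.005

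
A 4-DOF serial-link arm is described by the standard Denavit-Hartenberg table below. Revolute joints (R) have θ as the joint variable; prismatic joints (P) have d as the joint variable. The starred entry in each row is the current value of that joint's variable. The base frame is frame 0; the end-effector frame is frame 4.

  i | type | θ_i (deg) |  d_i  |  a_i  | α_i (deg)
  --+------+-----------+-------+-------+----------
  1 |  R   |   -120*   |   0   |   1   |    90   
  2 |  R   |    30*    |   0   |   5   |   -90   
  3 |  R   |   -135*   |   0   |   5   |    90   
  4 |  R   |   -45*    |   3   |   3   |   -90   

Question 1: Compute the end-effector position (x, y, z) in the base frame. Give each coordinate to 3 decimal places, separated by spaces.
after link 1: o_1 = (-0.5000, -0.8660, 0.0000)
after link 2: o_2 = (-2.6651, -4.6160, 2.5000)
after link 3: o_3 = (-4.1960, -0.1966, 0.7322)
after link 4: o_4 = (-2.6202, 1.2902, -2.9155)

-2.620 1.290 -2.916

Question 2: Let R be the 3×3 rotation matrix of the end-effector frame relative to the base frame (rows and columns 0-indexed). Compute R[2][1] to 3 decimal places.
End-effector y-axis (col 1 of R) = (-0.9186,-0.1768,0.3536)
R[2][1] = 0.3536

0.354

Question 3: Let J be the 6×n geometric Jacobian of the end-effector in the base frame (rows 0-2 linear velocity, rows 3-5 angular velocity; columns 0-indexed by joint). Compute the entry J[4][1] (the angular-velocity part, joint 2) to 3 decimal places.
axis z_1 = (-0.8660,0.5000,0.0000); lever o_n−o_1 = (-2.1202,2.1562,-2.9155)
cross product → J_v[:, 1] = (-1.4578,-2.5249,-0.8072)
J_ω[:, 1] = z_1
entry J[4][1] = 0.5000

0.500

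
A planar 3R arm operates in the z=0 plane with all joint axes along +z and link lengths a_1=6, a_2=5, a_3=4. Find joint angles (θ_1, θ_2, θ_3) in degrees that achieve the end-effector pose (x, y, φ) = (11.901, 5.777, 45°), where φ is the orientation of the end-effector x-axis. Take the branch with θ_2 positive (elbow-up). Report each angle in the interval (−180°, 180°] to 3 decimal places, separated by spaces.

-8.989 59.994 -6.005

wrist centre = target − a_3·(cos φ, sin φ) = (9.0726, 2.9486)
cos θ_2 = (91.0057−6²−5²)/(2·6·5) = 0.5001; θ_2 = 59.9938° (elbow-up)
β = atan2(2.9486,9.0726) = 18.0041°; ψ = atan2(4.3299,8.5005) = 26.9928°
θ_1 = β − ψ = -8.9887°
θ_3 = φ − θ_1 − θ_2 = -6.0051° (wrapped to (-180°,180°])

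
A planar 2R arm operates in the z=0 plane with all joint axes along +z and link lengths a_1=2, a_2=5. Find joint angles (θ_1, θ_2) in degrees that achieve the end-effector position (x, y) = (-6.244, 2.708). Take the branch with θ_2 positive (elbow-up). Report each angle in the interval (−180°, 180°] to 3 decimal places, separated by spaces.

cos θ_2 = (46.3208−2²−5²)/(2·2·5) = 0.8660; θ_2 = 29.9983° (elbow-up)
β = atan2(2.7080,-6.2440) = 156.5538°; ψ = atan2(2.4999,6.3302) = 21.5497°
θ_1 = β − ψ = 135.0041°

135.004 29.998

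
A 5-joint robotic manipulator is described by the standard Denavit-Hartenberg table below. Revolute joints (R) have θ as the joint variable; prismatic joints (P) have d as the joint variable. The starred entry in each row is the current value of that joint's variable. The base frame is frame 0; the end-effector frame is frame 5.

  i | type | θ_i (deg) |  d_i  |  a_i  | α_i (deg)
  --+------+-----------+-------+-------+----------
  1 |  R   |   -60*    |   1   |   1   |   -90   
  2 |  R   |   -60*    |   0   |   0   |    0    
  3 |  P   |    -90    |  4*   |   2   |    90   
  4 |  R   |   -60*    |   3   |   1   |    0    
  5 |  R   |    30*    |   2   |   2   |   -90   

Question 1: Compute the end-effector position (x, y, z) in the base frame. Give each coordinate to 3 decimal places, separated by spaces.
-0.734 5.540 -1.214

after link 1: o_1 = (0.5000, -0.8660, 1.0000)
after link 2: o_2 = (0.5000, -0.8660, 1.0000)
after link 3: o_3 = (3.0981, 2.6340, 2.0000)
after link 4: o_4 = (1.3816, 3.8750, -0.3481)
after link 5: o_5 = (-0.7345, 5.5401, -1.2141)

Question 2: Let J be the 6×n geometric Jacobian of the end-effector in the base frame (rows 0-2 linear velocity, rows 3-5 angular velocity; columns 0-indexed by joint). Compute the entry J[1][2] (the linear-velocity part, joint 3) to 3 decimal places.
0.500

prismatic axis z_2 = (0.8660,0.5000,0.0000)
J_v[:, 2] = z_2; J_ω[:, 2] = (0,0,0)
entry J[1][2] = 0.5000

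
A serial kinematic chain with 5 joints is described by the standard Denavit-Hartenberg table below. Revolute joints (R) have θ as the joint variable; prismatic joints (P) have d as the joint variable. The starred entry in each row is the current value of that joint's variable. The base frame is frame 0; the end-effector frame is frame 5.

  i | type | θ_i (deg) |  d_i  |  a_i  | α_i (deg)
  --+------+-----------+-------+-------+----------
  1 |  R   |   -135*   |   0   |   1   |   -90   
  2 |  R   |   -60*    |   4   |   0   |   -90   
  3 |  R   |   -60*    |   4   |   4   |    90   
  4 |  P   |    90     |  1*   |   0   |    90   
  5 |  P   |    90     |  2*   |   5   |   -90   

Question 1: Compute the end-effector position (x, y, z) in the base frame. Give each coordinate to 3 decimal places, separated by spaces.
after link 1: o_1 = (-0.7071, -0.7071, 0.0000)
after link 2: o_2 = (2.1213, -3.5355, 0.0000)
after link 3: o_3 = (1.4142, -9.1416, -0.2679)
after link 4: o_4 = (2.0740, -9.1890, -1.0179)
after link 5: o_5 = (6.2438, -11.0041, -3.9019)

6.244 -11.004 -3.902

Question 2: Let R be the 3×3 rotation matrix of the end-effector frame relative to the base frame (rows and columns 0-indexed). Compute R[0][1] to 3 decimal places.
End-effector y-axis (col 1 of R) = (-0.4356,0.7891,-0.4330)
R[0][1] = -0.4356

-0.436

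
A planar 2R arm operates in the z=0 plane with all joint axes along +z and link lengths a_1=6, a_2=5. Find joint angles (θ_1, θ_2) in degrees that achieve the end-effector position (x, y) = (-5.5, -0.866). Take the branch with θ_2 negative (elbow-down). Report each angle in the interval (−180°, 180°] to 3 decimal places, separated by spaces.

cos θ_2 = (31.0000−6²−5²)/(2·6·5) = -0.5000; θ_2 = -120.0000° (elbow-down)
β = atan2(-0.8660,-5.5000) = -171.0520°; ψ = atan2(-4.3301,3.5000) = -51.0517°
θ_1 = β − ψ = -120.0002°

-120.000 -120.000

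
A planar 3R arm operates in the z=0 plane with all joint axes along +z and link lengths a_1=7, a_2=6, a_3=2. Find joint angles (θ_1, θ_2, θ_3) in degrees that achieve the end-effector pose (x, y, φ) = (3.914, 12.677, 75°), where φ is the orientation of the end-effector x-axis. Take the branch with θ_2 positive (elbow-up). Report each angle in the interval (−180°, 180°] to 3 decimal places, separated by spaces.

wrist centre = target − a_3·(cos φ, sin φ) = (3.3964, 10.7451)
cos θ_2 = (126.9935−7²−6²)/(2·7·6) = 0.4999; θ_2 = 60.0051° (elbow-up)
β = atan2(10.7451,3.3964) = 72.4591°; ψ = atan2(5.1964,9.9995) = 27.4594°
θ_1 = β − ψ = 44.9997°
θ_3 = φ − θ_1 − θ_2 = -30.0049° (wrapped to (-180°,180°])

45.000 60.005 -30.005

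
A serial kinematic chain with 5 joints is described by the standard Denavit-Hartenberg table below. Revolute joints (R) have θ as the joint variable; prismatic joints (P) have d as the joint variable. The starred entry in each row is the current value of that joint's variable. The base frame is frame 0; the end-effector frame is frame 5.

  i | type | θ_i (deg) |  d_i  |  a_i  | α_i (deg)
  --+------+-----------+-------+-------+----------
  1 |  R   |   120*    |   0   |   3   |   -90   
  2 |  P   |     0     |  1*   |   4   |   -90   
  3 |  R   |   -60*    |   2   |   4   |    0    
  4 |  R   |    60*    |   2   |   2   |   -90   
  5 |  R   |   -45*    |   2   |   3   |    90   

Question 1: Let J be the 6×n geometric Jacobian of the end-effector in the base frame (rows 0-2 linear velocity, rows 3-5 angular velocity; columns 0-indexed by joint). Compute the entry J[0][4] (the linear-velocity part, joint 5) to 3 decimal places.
axis z_4 = (0.8660,0.5000,-0.0000); lever o_n−o_4 = (0.6714,2.8371,-2.1213)
cross product → J_v[:, 4] = (-1.0607,1.8371,2.1213)
J_ω[:, 4] = z_4
entry J[0][4] = -1.0607

-1.061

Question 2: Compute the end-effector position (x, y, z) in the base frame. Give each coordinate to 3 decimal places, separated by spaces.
-8.695 10.131 -6.121

after link 1: o_1 = (-1.5000, 2.5981, 0.0000)
after link 2: o_2 = (-4.3660, 5.5622, 0.0000)
after link 3: o_3 = (-8.3660, 5.5622, -2.0000)
after link 4: o_4 = (-9.3660, 7.2942, -4.0000)
after link 5: o_5 = (-8.6946, 10.1313, -6.1213)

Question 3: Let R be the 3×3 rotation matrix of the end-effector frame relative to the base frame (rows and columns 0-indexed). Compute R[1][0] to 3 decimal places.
0.612

End-effector x-axis (col 0 of R) = (-0.3536,0.6124,-0.7071)
R[1][0] = 0.6124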